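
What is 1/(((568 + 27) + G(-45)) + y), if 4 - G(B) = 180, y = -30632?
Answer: -1/30213 ≈ -3.3098e-5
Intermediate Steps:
G(B) = -176 (G(B) = 4 - 1*180 = 4 - 180 = -176)
1/(((568 + 27) + G(-45)) + y) = 1/(((568 + 27) - 176) - 30632) = 1/((595 - 176) - 30632) = 1/(419 - 30632) = 1/(-30213) = -1/30213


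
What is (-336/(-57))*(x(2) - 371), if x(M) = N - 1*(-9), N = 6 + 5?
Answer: -39312/19 ≈ -2069.1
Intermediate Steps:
N = 11
x(M) = 20 (x(M) = 11 - 1*(-9) = 11 + 9 = 20)
(-336/(-57))*(x(2) - 371) = (-336/(-57))*(20 - 371) = -336*(-1/57)*(-351) = (112/19)*(-351) = -39312/19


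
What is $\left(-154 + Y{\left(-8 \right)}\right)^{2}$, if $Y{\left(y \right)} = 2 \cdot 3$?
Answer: $21904$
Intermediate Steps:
$Y{\left(y \right)} = 6$
$\left(-154 + Y{\left(-8 \right)}\right)^{2} = \left(-154 + 6\right)^{2} = \left(-148\right)^{2} = 21904$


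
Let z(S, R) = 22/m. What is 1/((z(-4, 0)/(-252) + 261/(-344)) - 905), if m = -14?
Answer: -151704/137406275 ≈ -0.0011041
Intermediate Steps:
z(S, R) = -11/7 (z(S, R) = 22/(-14) = 22*(-1/14) = -11/7)
1/((z(-4, 0)/(-252) + 261/(-344)) - 905) = 1/((-11/7/(-252) + 261/(-344)) - 905) = 1/((-11/7*(-1/252) + 261*(-1/344)) - 905) = 1/((11/1764 - 261/344) - 905) = 1/(-114155/151704 - 905) = 1/(-137406275/151704) = -151704/137406275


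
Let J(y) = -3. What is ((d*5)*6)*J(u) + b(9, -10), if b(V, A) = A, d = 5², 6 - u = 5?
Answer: -2260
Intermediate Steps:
u = 1 (u = 6 - 1*5 = 6 - 5 = 1)
d = 25
((d*5)*6)*J(u) + b(9, -10) = ((25*5)*6)*(-3) - 10 = (125*6)*(-3) - 10 = 750*(-3) - 10 = -2250 - 10 = -2260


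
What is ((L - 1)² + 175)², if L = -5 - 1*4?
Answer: 75625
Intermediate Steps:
L = -9 (L = -5 - 4 = -9)
((L - 1)² + 175)² = ((-9 - 1)² + 175)² = ((-10)² + 175)² = (100 + 175)² = 275² = 75625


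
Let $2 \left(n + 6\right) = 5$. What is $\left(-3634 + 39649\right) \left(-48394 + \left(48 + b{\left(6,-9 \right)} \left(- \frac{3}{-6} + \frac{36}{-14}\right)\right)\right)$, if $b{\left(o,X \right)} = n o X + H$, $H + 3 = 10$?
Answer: $-1755803280$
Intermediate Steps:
$H = 7$ ($H = -3 + 10 = 7$)
$n = - \frac{7}{2}$ ($n = -6 + \frac{1}{2} \cdot 5 = -6 + \frac{5}{2} = - \frac{7}{2} \approx -3.5$)
$b{\left(o,X \right)} = 7 - \frac{7 X o}{2}$ ($b{\left(o,X \right)} = - \frac{7 o}{2} X + 7 = - \frac{7 X o}{2} + 7 = 7 - \frac{7 X o}{2}$)
$\left(-3634 + 39649\right) \left(-48394 + \left(48 + b{\left(6,-9 \right)} \left(- \frac{3}{-6} + \frac{36}{-14}\right)\right)\right) = \left(-3634 + 39649\right) \left(-48394 + \left(48 + \left(7 - \left(- \frac{63}{2}\right) 6\right) \left(- \frac{3}{-6} + \frac{36}{-14}\right)\right)\right) = 36015 \left(-48394 + \left(48 + \left(7 + 189\right) \left(\left(-3\right) \left(- \frac{1}{6}\right) + 36 \left(- \frac{1}{14}\right)\right)\right)\right) = 36015 \left(-48394 + \left(48 + 196 \left(\frac{1}{2} - \frac{18}{7}\right)\right)\right) = 36015 \left(-48394 + \left(48 + 196 \left(- \frac{29}{14}\right)\right)\right) = 36015 \left(-48394 + \left(48 - 406\right)\right) = 36015 \left(-48394 - 358\right) = 36015 \left(-48752\right) = -1755803280$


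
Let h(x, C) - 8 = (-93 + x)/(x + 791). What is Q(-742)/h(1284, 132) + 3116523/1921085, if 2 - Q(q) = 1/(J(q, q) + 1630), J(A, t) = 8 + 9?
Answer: 104446387739246/56291204268045 ≈ 1.8555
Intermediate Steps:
J(A, t) = 17
h(x, C) = 8 + (-93 + x)/(791 + x) (h(x, C) = 8 + (-93 + x)/(x + 791) = 8 + (-93 + x)/(791 + x))
Q(q) = 3293/1647 (Q(q) = 2 - 1/(17 + 1630) = 2 - 1/1647 = 3293/1647)
Q(-742)/h(1284, 132) + 3116523/1921085 = 3293/(1647*(((6235 + 9*1284)/(791 + 1284)))) + 3116523/1921085 = 3293/(1647*(((6235 + 11556)/2075))) + 3116523*(1/1921085) = 3293/(1647*(((1/2075)*17791))) + 3116523/1921085 = 3293/(1647*(17791/2075)) + 3116523/1921085 = (3293/1647)*(2075/17791) + 3116523/1921085 = 6832975/29301777 + 3116523/1921085 = 104446387739246/56291204268045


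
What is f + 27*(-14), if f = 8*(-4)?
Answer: -410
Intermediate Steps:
f = -32
f + 27*(-14) = -32 + 27*(-14) = -32 - 378 = -410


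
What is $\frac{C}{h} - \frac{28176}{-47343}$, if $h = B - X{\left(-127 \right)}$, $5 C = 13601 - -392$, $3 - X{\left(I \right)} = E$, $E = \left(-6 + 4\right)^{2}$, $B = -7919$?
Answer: $\frac{151005747}{624769790} \approx 0.2417$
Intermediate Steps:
$E = 4$ ($E = \left(-2\right)^{2} = 4$)
$X{\left(I \right)} = -1$ ($X{\left(I \right)} = 3 - 4 = -1$)
$C = \frac{13993}{5}$ ($C = \frac{13601 - -392}{5} = \frac{13601 + 392}{5} = \frac{1}{5} \cdot 13993 = \frac{13993}{5} \approx 2798.6$)
$h = -7918$ ($h = -7919 - -1 = -7919 + 1 = -7918$)
$\frac{C}{h} - \frac{28176}{-47343} = \frac{13993}{5 \left(-7918\right)} - \frac{28176}{-47343} = \frac{13993}{5} \left(- \frac{1}{7918}\right) - - \frac{9392}{15781} = - \frac{13993}{39590} + \frac{9392}{15781} = \frac{151005747}{624769790}$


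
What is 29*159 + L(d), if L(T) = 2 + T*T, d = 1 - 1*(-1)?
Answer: 4617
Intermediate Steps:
d = 2 (d = 1 + 1 = 2)
L(T) = 2 + T²
29*159 + L(d) = 29*159 + (2 + 2²) = 4611 + (2 + 4) = 4611 + 6 = 4617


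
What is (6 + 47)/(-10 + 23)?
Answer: 53/13 ≈ 4.0769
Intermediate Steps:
(6 + 47)/(-10 + 23) = 53/13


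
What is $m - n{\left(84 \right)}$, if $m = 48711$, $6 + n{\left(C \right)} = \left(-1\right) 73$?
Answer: $48790$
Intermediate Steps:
$n{\left(C \right)} = -79$ ($n{\left(C \right)} = -6 - 73 = -79$)
$m - n{\left(84 \right)} = 48711 - -79 = 48711 + 79 = 48790$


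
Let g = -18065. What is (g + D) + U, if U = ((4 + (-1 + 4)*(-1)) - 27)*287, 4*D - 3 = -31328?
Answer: -133433/4 ≈ -33358.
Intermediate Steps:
D = -31325/4 (D = ¾ + (¼)*(-31328) = ¾ - 7832 = -31325/4 ≈ -7831.3)
U = -7462 (U = ((4 + 3*(-1)) - 27)*287 = ((4 - 3) - 27)*287 = (1 - 27)*287 = -26*287 = -7462)
(g + D) + U = (-18065 - 31325/4) - 7462 = -103585/4 - 7462 = -133433/4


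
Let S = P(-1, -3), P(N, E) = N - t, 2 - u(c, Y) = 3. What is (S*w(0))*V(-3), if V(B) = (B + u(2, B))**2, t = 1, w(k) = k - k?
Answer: 0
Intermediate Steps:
u(c, Y) = -1 (u(c, Y) = 2 - 1*3 = 2 - 3 = -1)
w(k) = 0
P(N, E) = -1 + N (P(N, E) = N - 1*1 = N - 1 = -1 + N)
V(B) = (-1 + B)**2 (V(B) = (B - 1)**2 = (-1 + B)**2)
S = -2 (S = -1 - 1 = -2)
(S*w(0))*V(-3) = (-2*0)*(-1 - 3)**2 = 0*(-4)**2 = 0*16 = 0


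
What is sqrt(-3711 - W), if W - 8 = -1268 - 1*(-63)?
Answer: I*sqrt(2514) ≈ 50.14*I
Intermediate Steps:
W = -1197 (W = 8 + (-1268 - 1*(-63)) = 8 + (-1268 + 63) = 8 - 1205 = -1197)
sqrt(-3711 - W) = sqrt(-3711 - 1*(-1197)) = sqrt(-3711 + 1197) = sqrt(-2514) = I*sqrt(2514)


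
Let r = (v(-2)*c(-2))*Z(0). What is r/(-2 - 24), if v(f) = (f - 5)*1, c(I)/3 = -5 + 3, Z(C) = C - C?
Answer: 0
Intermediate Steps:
Z(C) = 0
c(I) = -6 (c(I) = 3*(-5 + 3) = 3*(-2) = -6)
v(f) = -5 + f (v(f) = (-5 + f)*1 = -5 + f)
r = 0 (r = ((-5 - 2)*(-6))*0 = -7*(-6)*0 = 42*0 = 0)
r/(-2 - 24) = 0/(-2 - 24) = 0/(-26) = 0*(-1/26) = 0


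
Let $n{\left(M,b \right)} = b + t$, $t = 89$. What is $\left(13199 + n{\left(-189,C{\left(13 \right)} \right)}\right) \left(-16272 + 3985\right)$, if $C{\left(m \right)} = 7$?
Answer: $-163355665$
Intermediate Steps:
$n{\left(M,b \right)} = 89 + b$ ($n{\left(M,b \right)} = b + 89 = 89 + b$)
$\left(13199 + n{\left(-189,C{\left(13 \right)} \right)}\right) \left(-16272 + 3985\right) = \left(13199 + \left(89 + 7\right)\right) \left(-16272 + 3985\right) = \left(13199 + 96\right) \left(-12287\right) = 13295 \left(-12287\right) = -163355665$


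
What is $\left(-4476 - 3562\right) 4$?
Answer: $-32152$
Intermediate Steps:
$\left(-4476 - 3562\right) 4 = \left(-8038\right) 4 = -32152$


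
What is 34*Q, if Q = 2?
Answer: 68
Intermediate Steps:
34*Q = 34*2 = 68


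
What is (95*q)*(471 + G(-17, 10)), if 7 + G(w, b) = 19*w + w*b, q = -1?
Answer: 2755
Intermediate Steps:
G(w, b) = -7 + 19*w + b*w (G(w, b) = -7 + (19*w + w*b) = -7 + (19*w + b*w) = -7 + 19*w + b*w)
(95*q)*(471 + G(-17, 10)) = (95*(-1))*(471 + (-7 + 19*(-17) + 10*(-17))) = -95*(471 + (-7 - 323 - 170)) = -95*(471 - 500) = -95*(-29) = 2755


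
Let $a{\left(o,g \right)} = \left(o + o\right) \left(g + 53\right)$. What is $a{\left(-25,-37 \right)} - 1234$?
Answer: $-2034$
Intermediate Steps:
$a{\left(o,g \right)} = 2 o \left(53 + g\right)$
$a{\left(-25,-37 \right)} - 1234 = 2 \left(-25\right) \left(53 - 37\right) - 1234 = 2 \left(-25\right) 16 - 1234 = -800 - 1234 = -2034$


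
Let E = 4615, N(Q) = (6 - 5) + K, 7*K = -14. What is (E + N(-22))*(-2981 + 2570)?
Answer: -1896354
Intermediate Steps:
K = -2 (K = (⅐)*(-14) = -2)
N(Q) = -1 (N(Q) = (6 - 5) - 2 = 1 - 2 = -1)
(E + N(-22))*(-2981 + 2570) = (4615 - 1)*(-2981 + 2570) = 4614*(-411) = -1896354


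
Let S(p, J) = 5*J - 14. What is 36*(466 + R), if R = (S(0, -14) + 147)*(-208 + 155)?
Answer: -103428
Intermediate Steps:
S(p, J) = -14 + 5*J
R = -3339 (R = ((-14 + 5*(-14)) + 147)*(-208 + 155) = ((-14 - 70) + 147)*(-53) = (-84 + 147)*(-53) = 63*(-53) = -3339)
36*(466 + R) = 36*(466 - 3339) = 36*(-2873) = -103428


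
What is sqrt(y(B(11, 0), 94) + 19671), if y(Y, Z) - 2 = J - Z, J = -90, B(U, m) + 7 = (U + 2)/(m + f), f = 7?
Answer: sqrt(19489) ≈ 139.60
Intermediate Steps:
B(U, m) = -7 + (2 + U)/(7 + m) (B(U, m) = -7 + (U + 2)/(m + 7) = -7 + (2 + U)/(7 + m))
y(Y, Z) = -88 - Z (y(Y, Z) = 2 + (-90 - Z) = -88 - Z)
sqrt(y(B(11, 0), 94) + 19671) = sqrt((-88 - 1*94) + 19671) = sqrt((-88 - 94) + 19671) = sqrt(-182 + 19671) = sqrt(19489)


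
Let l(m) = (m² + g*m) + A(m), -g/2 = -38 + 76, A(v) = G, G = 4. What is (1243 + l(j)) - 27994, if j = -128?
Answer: -635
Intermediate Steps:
A(v) = 4
g = -76 (g = -2*(-38 + 76) = -2*38 = -76)
l(m) = 4 + m² - 76*m (l(m) = (m² - 76*m) + 4 = 4 + m² - 76*m)
(1243 + l(j)) - 27994 = (1243 + (4 + (-128)² - 76*(-128))) - 27994 = (1243 + (4 + 16384 + 9728)) - 27994 = (1243 + 26116) - 27994 = 27359 - 27994 = -635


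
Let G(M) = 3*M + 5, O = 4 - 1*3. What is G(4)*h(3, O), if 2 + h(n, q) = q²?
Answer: -17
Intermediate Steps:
O = 1 (O = 4 - 3 = 1)
h(n, q) = -2 + q²
G(M) = 5 + 3*M
G(4)*h(3, O) = (5 + 3*4)*(-2 + 1²) = (5 + 12)*(-2 + 1) = 17*(-1) = -17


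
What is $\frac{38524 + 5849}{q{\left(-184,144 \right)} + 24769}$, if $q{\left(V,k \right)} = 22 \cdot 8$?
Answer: $\frac{14791}{8315} \approx 1.7788$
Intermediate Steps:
$q{\left(V,k \right)} = 176$
$\frac{38524 + 5849}{q{\left(-184,144 \right)} + 24769} = \frac{38524 + 5849}{176 + 24769} = \frac{44373}{24945} = 44373 \cdot \frac{1}{24945} = \frac{14791}{8315}$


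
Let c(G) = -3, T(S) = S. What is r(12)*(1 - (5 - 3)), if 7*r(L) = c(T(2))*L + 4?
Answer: 32/7 ≈ 4.5714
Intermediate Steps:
r(L) = 4/7 - 3*L/7 (r(L) = (-3*L + 4)/7 = (4 - 3*L)/7 = 4/7 - 3*L/7)
r(12)*(1 - (5 - 3)) = (4/7 - 3/7*12)*(1 - (5 - 3)) = (4/7 - 36/7)*(1 - 1*2) = -32*(1 - 2)/7 = -32/7*(-1) = 32/7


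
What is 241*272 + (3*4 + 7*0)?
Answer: 65564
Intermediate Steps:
241*272 + (3*4 + 7*0) = 65552 + (12 + 0) = 65552 + 12 = 65564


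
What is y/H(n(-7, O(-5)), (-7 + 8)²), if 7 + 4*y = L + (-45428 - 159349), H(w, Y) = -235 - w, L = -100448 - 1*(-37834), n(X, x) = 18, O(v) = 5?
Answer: 5813/22 ≈ 264.23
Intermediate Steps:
L = -62614 (L = -100448 + 37834 = -62614)
y = -133699/2 (y = -7/4 + (-62614 + (-45428 - 159349))/4 = -7/4 + (-62614 - 204777)/4 = -7/4 + (¼)*(-267391) = -7/4 - 267391/4 = -133699/2 ≈ -66850.)
y/H(n(-7, O(-5)), (-7 + 8)²) = -133699/(2*(-235 - 1*18)) = -133699/(2*(-235 - 18)) = -133699/2/(-253) = -133699/2*(-1/253) = 5813/22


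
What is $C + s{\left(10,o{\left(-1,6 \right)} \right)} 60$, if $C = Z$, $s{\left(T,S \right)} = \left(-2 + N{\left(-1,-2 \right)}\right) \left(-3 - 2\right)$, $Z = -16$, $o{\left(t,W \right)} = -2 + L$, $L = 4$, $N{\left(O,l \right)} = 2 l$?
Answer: $1784$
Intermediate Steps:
$o{\left(t,W \right)} = 2$ ($o{\left(t,W \right)} = -2 + 4 = 2$)
$s{\left(T,S \right)} = 30$ ($s{\left(T,S \right)} = \left(-2 + 2 \left(-2\right)\right) \left(-3 - 2\right) = \left(-2 - 4\right) \left(-5\right) = \left(-6\right) \left(-5\right) = 30$)
$C = -16$
$C + s{\left(10,o{\left(-1,6 \right)} \right)} 60 = -16 + 30 \cdot 60 = -16 + 1800 = 1784$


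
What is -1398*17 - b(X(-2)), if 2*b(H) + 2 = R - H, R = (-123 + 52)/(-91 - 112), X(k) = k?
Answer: -9649067/406 ≈ -23766.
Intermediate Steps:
R = 71/203 (R = -71/(-203) = -71*(-1/203) = 71/203 ≈ 0.34975)
b(H) = -335/406 - H/2 (b(H) = -1 + (71/203 - H)/2 = -1 + (71/406 - H/2) = -335/406 - H/2)
-1398*17 - b(X(-2)) = -1398*17 - (-335/406 - ½*(-2)) = -23766 - (-335/406 + 1) = -23766 - 1*71/406 = -23766 - 71/406 = -9649067/406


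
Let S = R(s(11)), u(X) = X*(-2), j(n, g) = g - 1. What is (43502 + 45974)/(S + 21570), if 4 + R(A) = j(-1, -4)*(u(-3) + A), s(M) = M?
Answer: 89476/21481 ≈ 4.1654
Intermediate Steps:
j(n, g) = -1 + g
u(X) = -2*X
R(A) = -34 - 5*A (R(A) = -4 + (-1 - 4)*(-2*(-3) + A) = -4 - 5*(6 + A) = -4 + (-30 - 5*A) = -34 - 5*A)
S = -89 (S = -34 - 5*11 = -34 - 55 = -89)
(43502 + 45974)/(S + 21570) = (43502 + 45974)/(-89 + 21570) = 89476/21481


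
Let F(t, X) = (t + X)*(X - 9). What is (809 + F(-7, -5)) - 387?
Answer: 590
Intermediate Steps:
F(t, X) = (-9 + X)*(X + t) (F(t, X) = (X + t)*(-9 + X) = (-9 + X)*(X + t))
(809 + F(-7, -5)) - 387 = (809 + ((-5)² - 9*(-5) - 9*(-7) - 5*(-7))) - 387 = (809 + (25 + 45 + 63 + 35)) - 387 = (809 + 168) - 387 = 977 - 387 = 590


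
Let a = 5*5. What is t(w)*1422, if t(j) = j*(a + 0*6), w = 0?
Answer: 0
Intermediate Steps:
a = 25
t(j) = 25*j (t(j) = j*(25 + 0*6) = j*(25 + 0) = j*25 = 25*j)
t(w)*1422 = (25*0)*1422 = 0*1422 = 0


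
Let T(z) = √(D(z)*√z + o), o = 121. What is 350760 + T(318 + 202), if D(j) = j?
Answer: 350760 + √(121 + 1040*√130) ≈ 3.5087e+5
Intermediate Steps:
T(z) = √(121 + z^(3/2)) (T(z) = √(z*√z + 121) = √(z^(3/2) + 121) = √(121 + z^(3/2)))
350760 + T(318 + 202) = 350760 + √(121 + (318 + 202)^(3/2)) = 350760 + √(121 + 520^(3/2)) = 350760 + √(121 + 1040*√130)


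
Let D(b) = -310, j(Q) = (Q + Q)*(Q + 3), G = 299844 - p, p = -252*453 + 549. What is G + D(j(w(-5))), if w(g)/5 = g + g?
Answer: 413141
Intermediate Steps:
p = -113607 (p = -114156 + 549 = -113607)
G = 413451 (G = 299844 - 1*(-113607) = 299844 + 113607 = 413451)
w(g) = 10*g (w(g) = 5*(g + g) = 5*(2*g) = 10*g)
j(Q) = 2*Q*(3 + Q) (j(Q) = (2*Q)*(3 + Q) = 2*Q*(3 + Q))
G + D(j(w(-5))) = 413451 - 310 = 413141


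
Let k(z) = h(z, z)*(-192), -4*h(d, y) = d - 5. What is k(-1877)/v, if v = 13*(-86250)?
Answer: 15056/186875 ≈ 0.080567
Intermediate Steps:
h(d, y) = 5/4 - d/4 (h(d, y) = -(d - 5)/4 = -(-5 + d)/4 = 5/4 - d/4)
k(z) = -240 + 48*z (k(z) = (5/4 - z/4)*(-192) = -240 + 48*z)
v = -1121250
k(-1877)/v = (-240 + 48*(-1877))/(-1121250) = (-240 - 90096)*(-1/1121250) = -90336*(-1/1121250) = 15056/186875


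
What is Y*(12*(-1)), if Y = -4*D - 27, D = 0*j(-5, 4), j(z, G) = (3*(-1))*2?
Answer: 324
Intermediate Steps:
j(z, G) = -6 (j(z, G) = -3*2 = -6)
D = 0 (D = 0*(-6) = 0)
Y = -27 (Y = -4*0 - 27 = 0 - 27 = -27)
Y*(12*(-1)) = -324*(-1) = -27*(-12) = 324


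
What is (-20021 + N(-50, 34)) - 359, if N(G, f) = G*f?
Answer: -22080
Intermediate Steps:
(-20021 + N(-50, 34)) - 359 = (-20021 - 50*34) - 359 = (-20021 - 1700) - 359 = -21721 - 359 = -22080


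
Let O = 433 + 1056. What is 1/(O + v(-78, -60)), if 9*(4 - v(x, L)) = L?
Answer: 3/4499 ≈ 0.00066681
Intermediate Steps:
O = 1489
v(x, L) = 4 - L/9
1/(O + v(-78, -60)) = 1/(1489 + (4 - 1/9*(-60))) = 1/(1489 + (4 + 20/3)) = 1/(1489 + 32/3) = 1/(4499/3) = 3/4499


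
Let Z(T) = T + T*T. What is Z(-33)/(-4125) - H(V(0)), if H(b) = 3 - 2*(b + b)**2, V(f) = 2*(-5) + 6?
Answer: 15593/125 ≈ 124.74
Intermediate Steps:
V(f) = -4 (V(f) = -10 + 6 = -4)
Z(T) = T + T**2
H(b) = 3 - 8*b**2 (H(b) = 3 - 2*4*b**2 = 3 - 8*b**2)
Z(-33)/(-4125) - H(V(0)) = -33*(1 - 33)/(-4125) - (3 - 8*(-4)**2) = -33*(-32)*(-1/4125) - (3 - 8*16) = 1056*(-1/4125) - (3 - 128) = -32/125 - 1*(-125) = -32/125 + 125 = 15593/125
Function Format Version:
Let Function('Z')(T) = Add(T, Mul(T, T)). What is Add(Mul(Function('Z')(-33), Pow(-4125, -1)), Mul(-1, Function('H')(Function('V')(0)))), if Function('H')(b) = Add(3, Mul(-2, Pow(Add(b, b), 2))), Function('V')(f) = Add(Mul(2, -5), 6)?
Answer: Rational(15593, 125) ≈ 124.74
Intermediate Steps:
Function('V')(f) = -4 (Function('V')(f) = Add(-10, 6) = -4)
Function('Z')(T) = Add(T, Pow(T, 2))
Function('H')(b) = Add(3, Mul(-8, Pow(b, 2))) (Function('H')(b) = Add(3, Mul(-2, Pow(Mul(2, b), 2))) = Add(3, Mul(-2, Mul(4, Pow(b, 2)))) = Add(3, Mul(-8, Pow(b, 2))))
Add(Mul(Function('Z')(-33), Pow(-4125, -1)), Mul(-1, Function('H')(Function('V')(0)))) = Add(Mul(Mul(-33, Add(1, -33)), Pow(-4125, -1)), Mul(-1, Add(3, Mul(-8, Pow(-4, 2))))) = Add(Mul(Mul(-33, -32), Rational(-1, 4125)), Mul(-1, Add(3, Mul(-8, 16)))) = Add(Mul(1056, Rational(-1, 4125)), Mul(-1, Add(3, -128))) = Add(Rational(-32, 125), Mul(-1, -125)) = Add(Rational(-32, 125), 125) = Rational(15593, 125)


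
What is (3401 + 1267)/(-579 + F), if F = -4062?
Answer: -1556/1547 ≈ -1.0058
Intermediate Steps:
(3401 + 1267)/(-579 + F) = (3401 + 1267)/(-579 - 4062) = 4668/(-4641) = 4668*(-1/4641) = -1556/1547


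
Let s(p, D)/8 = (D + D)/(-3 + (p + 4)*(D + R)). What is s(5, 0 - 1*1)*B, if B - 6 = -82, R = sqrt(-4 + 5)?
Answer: -1216/3 ≈ -405.33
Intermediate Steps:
R = 1 (R = sqrt(1) = 1)
B = -76 (B = 6 - 82 = -76)
s(p, D) = 16*D/(-3 + (1 + D)*(4 + p)) (s(p, D) = 8*((D + D)/(-3 + (p + 4)*(D + 1))) = 8*((2*D)/(-3 + (4 + p)*(1 + D))) = 8*((2*D)/(-3 + (1 + D)*(4 + p))) = 8*(2*D/(-3 + (1 + D)*(4 + p))) = 16*D/(-3 + (1 + D)*(4 + p)))
s(5, 0 - 1*1)*B = (16*(0 - 1*1)/(1 + 5 + 4*(0 - 1*1) + (0 - 1*1)*5))*(-76) = (16*(0 - 1)/(1 + 5 + 4*(0 - 1) + (0 - 1)*5))*(-76) = (16*(-1)/(1 + 5 + 4*(-1) - 1*5))*(-76) = (16*(-1)/(1 + 5 - 4 - 5))*(-76) = (16*(-1)/(-3))*(-76) = (16*(-1)*(-1/3))*(-76) = (16/3)*(-76) = -1216/3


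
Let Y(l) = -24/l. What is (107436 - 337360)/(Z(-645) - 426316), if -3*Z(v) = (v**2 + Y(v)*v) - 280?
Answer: 689772/1694669 ≈ 0.40702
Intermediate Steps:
Z(v) = 304/3 - v**2/3 (Z(v) = -((v**2 + (-24/v)*v) - 280)/3 = -((v**2 - 24) - 280)/3 = -((-24 + v**2) - 280)/3 = -(-304 + v**2)/3 = 304/3 - v**2/3)
(107436 - 337360)/(Z(-645) - 426316) = (107436 - 337360)/((304/3 - 1/3*(-645)**2) - 426316) = -229924/((304/3 - 1/3*416025) - 426316) = -229924/((304/3 - 138675) - 426316) = -229924/(-415721/3 - 426316) = -229924/(-1694669/3) = -229924*(-3/1694669) = 689772/1694669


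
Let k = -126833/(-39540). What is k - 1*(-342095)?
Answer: 13526563133/39540 ≈ 3.4210e+5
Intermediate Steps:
k = 126833/39540 (k = -126833*(-1/39540) = 126833/39540 ≈ 3.2077)
k - 1*(-342095) = 126833/39540 - 1*(-342095) = 126833/39540 + 342095 = 13526563133/39540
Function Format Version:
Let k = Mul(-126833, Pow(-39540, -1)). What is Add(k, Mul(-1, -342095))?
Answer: Rational(13526563133, 39540) ≈ 3.4210e+5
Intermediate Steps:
k = Rational(126833, 39540) (k = Mul(-126833, Rational(-1, 39540)) = Rational(126833, 39540) ≈ 3.2077)
Add(k, Mul(-1, -342095)) = Add(Rational(126833, 39540), Mul(-1, -342095)) = Add(Rational(126833, 39540), 342095) = Rational(13526563133, 39540)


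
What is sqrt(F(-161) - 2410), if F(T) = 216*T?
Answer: I*sqrt(37186) ≈ 192.84*I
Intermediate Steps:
sqrt(F(-161) - 2410) = sqrt(216*(-161) - 2410) = sqrt(-34776 - 2410) = sqrt(-37186) = I*sqrt(37186)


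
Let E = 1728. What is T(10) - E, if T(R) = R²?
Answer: -1628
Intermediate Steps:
T(10) - E = 10² - 1*1728 = 100 - 1728 = -1628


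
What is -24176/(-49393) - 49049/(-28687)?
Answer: 3116214169/1416936991 ≈ 2.1993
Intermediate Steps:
-24176/(-49393) - 49049/(-28687) = -24176*(-1/49393) - 49049*(-1/28687) = 24176/49393 + 49049/28687 = 3116214169/1416936991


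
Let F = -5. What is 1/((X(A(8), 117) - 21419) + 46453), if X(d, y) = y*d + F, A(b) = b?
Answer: 1/25965 ≈ 3.8513e-5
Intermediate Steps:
X(d, y) = -5 + d*y (X(d, y) = y*d - 5 = d*y - 5 = -5 + d*y)
1/((X(A(8), 117) - 21419) + 46453) = 1/(((-5 + 8*117) - 21419) + 46453) = 1/(((-5 + 936) - 21419) + 46453) = 1/((931 - 21419) + 46453) = 1/(-20488 + 46453) = 1/25965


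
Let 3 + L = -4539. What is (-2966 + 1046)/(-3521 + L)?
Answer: 1920/8063 ≈ 0.23812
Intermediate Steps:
L = -4542 (L = -3 - 4539 = -4542)
(-2966 + 1046)/(-3521 + L) = (-2966 + 1046)/(-3521 - 4542) = -1920/(-8063) = -1920*(-1/8063) = 1920/8063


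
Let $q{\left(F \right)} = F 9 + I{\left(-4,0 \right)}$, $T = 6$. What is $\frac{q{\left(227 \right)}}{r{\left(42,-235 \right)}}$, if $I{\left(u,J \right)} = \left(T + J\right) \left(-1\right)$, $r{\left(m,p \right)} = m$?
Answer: $\frac{97}{2} \approx 48.5$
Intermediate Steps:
$I{\left(u,J \right)} = -6 - J$ ($I{\left(u,J \right)} = \left(6 + J\right) \left(-1\right) = -6 - J$)
$q{\left(F \right)} = -6 + 9 F$ ($q{\left(F \right)} = F 9 - 6 = 9 F + \left(-6 + 0\right) = 9 F - 6 = -6 + 9 F$)
$\frac{q{\left(227 \right)}}{r{\left(42,-235 \right)}} = \frac{-6 + 9 \cdot 227}{42} = \left(-6 + 2043\right) \frac{1}{42} = 2037 \cdot \frac{1}{42} = \frac{97}{2}$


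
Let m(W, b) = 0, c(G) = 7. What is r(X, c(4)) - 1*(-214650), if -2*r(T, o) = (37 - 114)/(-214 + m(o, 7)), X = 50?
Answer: 91870123/428 ≈ 2.1465e+5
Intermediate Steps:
r(T, o) = -77/428 (r(T, o) = -(37 - 114)/(2*(-214 + 0)) = -(-77)/(2*(-214)) = -(-77)*(-1)/(2*214) = -½*77/214 = -77/428)
r(X, c(4)) - 1*(-214650) = -77/428 - 1*(-214650) = -77/428 + 214650 = 91870123/428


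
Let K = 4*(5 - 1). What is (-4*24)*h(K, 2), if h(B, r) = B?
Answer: -1536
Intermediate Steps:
K = 16 (K = 4*4 = 16)
(-4*24)*h(K, 2) = -4*24*16 = -96*16 = -1536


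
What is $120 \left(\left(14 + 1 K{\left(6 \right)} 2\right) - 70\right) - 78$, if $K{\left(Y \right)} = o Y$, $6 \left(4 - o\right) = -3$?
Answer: $-318$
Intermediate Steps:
$o = \frac{9}{2}$ ($o = 4 - - \frac{1}{2} = 4 + \frac{1}{2} = \frac{9}{2} \approx 4.5$)
$K{\left(Y \right)} = \frac{9 Y}{2}$
$120 \left(\left(14 + 1 K{\left(6 \right)} 2\right) - 70\right) - 78 = 120 \left(\left(14 + 1 \cdot \frac{9}{2} \cdot 6 \cdot 2\right) - 70\right) - 78 = 120 \left(\left(14 + 1 \cdot 27 \cdot 2\right) - 70\right) - 78 = 120 \left(\left(14 + 27 \cdot 2\right) - 70\right) - 78 = 120 \left(\left(14 + 54\right) - 70\right) - 78 = 120 \left(68 - 70\right) - 78 = 120 \left(-2\right) - 78 = -240 - 78 = -318$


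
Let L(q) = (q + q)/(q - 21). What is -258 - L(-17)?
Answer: -4919/19 ≈ -258.89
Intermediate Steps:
L(q) = 2*q/(-21 + q) (L(q) = (2*q)/(-21 + q) = 2*q/(-21 + q))
-258 - L(-17) = -258 - 2*(-17)/(-21 - 17) = -258 - 2*(-17)/(-38) = -258 - 2*(-17)*(-1)/38 = -258 - 1*17/19 = -258 - 17/19 = -4919/19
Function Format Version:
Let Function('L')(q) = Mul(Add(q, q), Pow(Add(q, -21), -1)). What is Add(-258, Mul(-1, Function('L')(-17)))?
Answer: Rational(-4919, 19) ≈ -258.89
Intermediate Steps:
Function('L')(q) = Mul(2, q, Pow(Add(-21, q), -1)) (Function('L')(q) = Mul(Mul(2, q), Pow(Add(-21, q), -1)) = Mul(2, q, Pow(Add(-21, q), -1)))
Add(-258, Mul(-1, Function('L')(-17))) = Add(-258, Mul(-1, Mul(2, -17, Pow(Add(-21, -17), -1)))) = Add(-258, Mul(-1, Mul(2, -17, Pow(-38, -1)))) = Add(-258, Mul(-1, Mul(2, -17, Rational(-1, 38)))) = Add(-258, Mul(-1, Rational(17, 19))) = Add(-258, Rational(-17, 19)) = Rational(-4919, 19)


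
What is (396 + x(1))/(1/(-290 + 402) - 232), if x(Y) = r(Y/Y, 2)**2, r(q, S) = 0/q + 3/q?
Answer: -5040/2887 ≈ -1.7458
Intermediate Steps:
r(q, S) = 3/q (r(q, S) = 0 + 3/q = 3/q)
x(Y) = 9 (x(Y) = (3/((Y/Y)))**2 = (3/1)**2 = (3*1)**2 = 3**2 = 9)
(396 + x(1))/(1/(-290 + 402) - 232) = (396 + 9)/(1/(-290 + 402) - 232) = 405/(1/112 - 232) = 405/(-25983/112) = 405*(-112/25983) = -5040/2887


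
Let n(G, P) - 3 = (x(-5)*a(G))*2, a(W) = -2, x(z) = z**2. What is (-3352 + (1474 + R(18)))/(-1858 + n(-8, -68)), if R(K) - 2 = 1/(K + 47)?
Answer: 121939/127075 ≈ 0.95958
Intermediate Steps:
R(K) = 2 + 1/(47 + K) (R(K) = 2 + 1/(K + 47) = 2 + 1/(47 + K))
n(G, P) = -97 (n(G, P) = 3 + ((-5)**2*(-2))*2 = 3 + (25*(-2))*2 = 3 - 50*2 = 3 - 100 = -97)
(-3352 + (1474 + R(18)))/(-1858 + n(-8, -68)) = (-3352 + (1474 + (95 + 2*18)/(47 + 18)))/(-1858 - 97) = (-3352 + (1474 + (95 + 36)/65))/(-1955) = (-3352 + (1474 + (1/65)*131))*(-1/1955) = (-3352 + (1474 + 131/65))*(-1/1955) = (-3352 + 95941/65)*(-1/1955) = -121939/65*(-1/1955) = 121939/127075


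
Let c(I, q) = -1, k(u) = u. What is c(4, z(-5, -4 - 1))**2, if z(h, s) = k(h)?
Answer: 1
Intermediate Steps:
z(h, s) = h
c(4, z(-5, -4 - 1))**2 = (-1)**2 = 1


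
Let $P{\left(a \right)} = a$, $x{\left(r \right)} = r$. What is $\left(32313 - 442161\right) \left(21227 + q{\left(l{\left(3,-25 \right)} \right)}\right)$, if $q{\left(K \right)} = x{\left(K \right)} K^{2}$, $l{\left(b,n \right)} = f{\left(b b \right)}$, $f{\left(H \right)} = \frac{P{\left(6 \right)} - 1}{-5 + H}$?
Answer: $- \frac{69605151843}{8} \approx -8.7006 \cdot 10^{9}$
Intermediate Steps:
$f{\left(H \right)} = \frac{5}{-5 + H}$ ($f{\left(H \right)} = \frac{6 - 1}{-5 + H} = \frac{5}{-5 + H}$)
$l{\left(b,n \right)} = \frac{5}{-5 + b^{2}}$ ($l{\left(b,n \right)} = \frac{5}{-5 + b b} = \frac{5}{-5 + b^{2}}$)
$q{\left(K \right)} = K^{3}$ ($q{\left(K \right)} = K K^{2} = K^{3}$)
$\left(32313 - 442161\right) \left(21227 + q{\left(l{\left(3,-25 \right)} \right)}\right) = \left(32313 - 442161\right) \left(21227 + \left(\frac{5}{-5 + 3^{2}}\right)^{3}\right) = - 409848 \left(21227 + \left(\frac{5}{-5 + 9}\right)^{3}\right) = - 409848 \left(21227 + \left(\frac{5}{4}\right)^{3}\right) = - 409848 \left(21227 + \frac{125}{64}\right) = \left(-409848\right) \frac{1358653}{64} = - \frac{69605151843}{8}$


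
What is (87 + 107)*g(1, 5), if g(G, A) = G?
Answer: 194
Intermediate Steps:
(87 + 107)*g(1, 5) = (87 + 107)*1 = 194*1 = 194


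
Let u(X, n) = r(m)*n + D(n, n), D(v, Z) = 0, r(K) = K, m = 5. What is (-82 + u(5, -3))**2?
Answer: 9409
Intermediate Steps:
u(X, n) = 5*n (u(X, n) = 5*n + 0 = 5*n)
(-82 + u(5, -3))**2 = (-82 + 5*(-3))**2 = (-82 - 15)**2 = (-97)**2 = 9409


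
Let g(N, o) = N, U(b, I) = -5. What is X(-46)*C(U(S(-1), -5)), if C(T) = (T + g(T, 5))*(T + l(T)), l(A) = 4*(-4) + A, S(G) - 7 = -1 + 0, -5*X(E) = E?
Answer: 2392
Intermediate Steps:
X(E) = -E/5
S(G) = 6 (S(G) = 7 + (-1 + 0) = 7 - 1 = 6)
l(A) = -16 + A
C(T) = 2*T*(-16 + 2*T) (C(T) = (T + T)*(T + (-16 + T)) = (2*T)*(-16 + 2*T) = 2*T*(-16 + 2*T))
X(-46)*C(U(S(-1), -5)) = (-1/5*(-46))*(4*(-5)*(-8 - 5)) = 46*(4*(-5)*(-13))/5 = (46/5)*260 = 2392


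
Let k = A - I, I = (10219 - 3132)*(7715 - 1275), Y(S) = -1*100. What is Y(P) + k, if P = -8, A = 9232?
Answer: -45631148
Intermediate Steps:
Y(S) = -100
I = 45640280 (I = 7087*6440 = 45640280)
k = -45631048 (k = 9232 - 1*45640280 = 9232 - 45640280 = -45631048)
Y(P) + k = -100 - 45631048 = -45631148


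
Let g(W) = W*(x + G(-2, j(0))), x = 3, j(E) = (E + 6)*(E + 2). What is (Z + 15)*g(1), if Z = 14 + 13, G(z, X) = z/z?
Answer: 168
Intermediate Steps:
j(E) = (2 + E)*(6 + E) (j(E) = (6 + E)*(2 + E) = (2 + E)*(6 + E))
G(z, X) = 1
g(W) = 4*W (g(W) = W*(3 + 1) = W*4 = 4*W)
Z = 27
(Z + 15)*g(1) = (27 + 15)*(4*1) = 42*4 = 168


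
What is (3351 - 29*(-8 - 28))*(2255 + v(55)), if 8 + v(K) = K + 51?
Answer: 10341435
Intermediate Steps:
v(K) = 43 + K (v(K) = -8 + (K + 51) = -8 + (51 + K) = 43 + K)
(3351 - 29*(-8 - 28))*(2255 + v(55)) = (3351 - 29*(-8 - 28))*(2255 + (43 + 55)) = (3351 - 29*(-36))*(2255 + 98) = (3351 + 1044)*2353 = 4395*2353 = 10341435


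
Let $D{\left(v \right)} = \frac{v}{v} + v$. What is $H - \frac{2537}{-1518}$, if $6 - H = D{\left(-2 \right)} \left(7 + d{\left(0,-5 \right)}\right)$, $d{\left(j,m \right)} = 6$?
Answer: $\frac{31379}{1518} \approx 20.671$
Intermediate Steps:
$D{\left(v \right)} = 1 + v$
$H = 19$ ($H = 6 - \left(1 - 2\right) \left(7 + 6\right) = 6 - \left(-1\right) 13 = 6 - -13 = 6 + 13 = 19$)
$H - \frac{2537}{-1518} = 19 - \frac{2537}{-1518} = 19 - 2537 \left(- \frac{1}{1518}\right) = 19 - - \frac{2537}{1518} = 19 + \frac{2537}{1518} = \frac{31379}{1518}$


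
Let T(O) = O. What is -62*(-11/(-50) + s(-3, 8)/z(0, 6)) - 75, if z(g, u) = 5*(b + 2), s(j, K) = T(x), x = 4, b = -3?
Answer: -976/25 ≈ -39.040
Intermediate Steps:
s(j, K) = 4
z(g, u) = -5 (z(g, u) = 5*(-3 + 2) = 5*(-1) = -5)
-62*(-11/(-50) + s(-3, 8)/z(0, 6)) - 75 = -62*(-11/(-50) + 4/(-5)) - 75 = -62*(-11*(-1/50) + 4*(-⅕)) - 75 = -62*(11/50 - ⅘) - 75 = -62*(-29/50) - 75 = 899/25 - 75 = -976/25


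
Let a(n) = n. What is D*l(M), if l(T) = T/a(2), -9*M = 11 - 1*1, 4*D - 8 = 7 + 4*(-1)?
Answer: -55/36 ≈ -1.5278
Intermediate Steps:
D = 11/4 (D = 2 + (7 + 4*(-1))/4 = 2 + (7 - 4)/4 = 2 + (1/4)*3 = 2 + 3/4 = 11/4 ≈ 2.7500)
M = -10/9 (M = -(11 - 1*1)/9 = -(11 - 1)/9 = -1/9*10 = -10/9 ≈ -1.1111)
l(T) = T/2
D*l(M) = 11*((1/2)*(-10/9))/4 = (11/4)*(-5/9) = -55/36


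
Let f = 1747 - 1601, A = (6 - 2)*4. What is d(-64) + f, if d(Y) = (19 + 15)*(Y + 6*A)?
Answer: 1234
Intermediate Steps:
A = 16 (A = 4*4 = 16)
f = 146
d(Y) = 3264 + 34*Y (d(Y) = (19 + 15)*(Y + 6*16) = 34*(Y + 96) = 34*(96 + Y) = 3264 + 34*Y)
d(-64) + f = (3264 + 34*(-64)) + 146 = (3264 - 2176) + 146 = 1088 + 146 = 1234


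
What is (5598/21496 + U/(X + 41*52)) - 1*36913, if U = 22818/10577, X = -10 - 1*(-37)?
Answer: -9059809615554011/245438565764 ≈ -36913.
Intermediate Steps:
X = 27 (X = -10 + 37 = 27)
U = 22818/10577 (U = 22818*(1/10577) = 22818/10577 ≈ 2.1573)
(5598/21496 + U/(X + 41*52)) - 1*36913 = (5598/21496 + 22818/(10577*(27 + 41*52))) - 1*36913 = (5598*(1/21496) + 22818/(10577*(27 + 2132))) - 36913 = (2799/10748 + (22818/10577)/2159) - 36913 = (2799/10748 + (22818/10577)*(1/2159)) - 36913 = (2799/10748 + 22818/22835743) - 36913 = 64162492521/245438565764 - 36913 = -9059809615554011/245438565764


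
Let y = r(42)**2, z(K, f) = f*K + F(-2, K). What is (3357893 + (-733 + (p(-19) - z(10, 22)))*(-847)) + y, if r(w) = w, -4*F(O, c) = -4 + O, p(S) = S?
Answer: 8368423/2 ≈ 4.1842e+6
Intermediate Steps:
F(O, c) = 1 - O/4 (F(O, c) = -(-4 + O)/4 = 1 - O/4)
z(K, f) = 3/2 + K*f (z(K, f) = f*K + (1 - 1/4*(-2)) = K*f + (1 + 1/2) = K*f + 3/2 = 3/2 + K*f)
y = 1764 (y = 42**2 = 1764)
(3357893 + (-733 + (p(-19) - z(10, 22)))*(-847)) + y = (3357893 + (-733 + (-19 - (3/2 + 10*22)))*(-847)) + 1764 = (3357893 + (-733 + (-19 - (3/2 + 220)))*(-847)) + 1764 = (3357893 + (-733 + (-19 - 1*443/2))*(-847)) + 1764 = (3357893 + (-733 + (-19 - 443/2))*(-847)) + 1764 = (3357893 + (-733 - 481/2)*(-847)) + 1764 = (3357893 - 1947/2*(-847)) + 1764 = (3357893 + 1649109/2) + 1764 = 8364895/2 + 1764 = 8368423/2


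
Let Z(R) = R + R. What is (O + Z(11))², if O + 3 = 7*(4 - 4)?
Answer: 361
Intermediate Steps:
Z(R) = 2*R
O = -3 (O = -3 + 7*(4 - 4) = -3 + 7*0 = -3 + 0 = -3)
(O + Z(11))² = (-3 + 2*11)² = (-3 + 22)² = 19² = 361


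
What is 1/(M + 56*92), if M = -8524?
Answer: -1/3372 ≈ -0.00029656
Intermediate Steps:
1/(M + 56*92) = 1/(-8524 + 56*92) = 1/(-8524 + 5152) = 1/(-3372) = -1/3372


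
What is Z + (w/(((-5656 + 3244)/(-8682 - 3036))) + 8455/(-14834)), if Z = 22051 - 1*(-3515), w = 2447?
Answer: 18612088606/496939 ≈ 37453.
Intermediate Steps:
Z = 25566 (Z = 22051 + 3515 = 25566)
Z + (w/(((-5656 + 3244)/(-8682 - 3036))) + 8455/(-14834)) = 25566 + (2447/(((-5656 + 3244)/(-8682 - 3036))) + 8455/(-14834)) = 25566 + (2447/((-2412/(-11718))) + 8455*(-1/14834)) = 25566 + (2447/((-2412*(-1/11718))) - 8455/14834) = 25566 + (2447/(134/651) - 8455/14834) = 25566 + (2447*(651/134) - 8455/14834) = 25566 + (1592997/134 - 8455/14834) = 25566 + 5907346132/496939 = 18612088606/496939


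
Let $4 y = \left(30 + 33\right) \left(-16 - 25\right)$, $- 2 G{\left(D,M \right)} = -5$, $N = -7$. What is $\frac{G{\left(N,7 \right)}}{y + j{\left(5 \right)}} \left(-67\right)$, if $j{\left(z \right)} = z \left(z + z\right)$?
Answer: $\frac{670}{2383} \approx 0.28116$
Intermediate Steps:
$G{\left(D,M \right)} = \frac{5}{2}$ ($G{\left(D,M \right)} = \left(- \frac{1}{2}\right) \left(-5\right) = \frac{5}{2}$)
$j{\left(z \right)} = 2 z^{2}$ ($j{\left(z \right)} = z 2 z = 2 z^{2}$)
$y = - \frac{2583}{4}$ ($y = \frac{\left(30 + 33\right) \left(-16 - 25\right)}{4} = \frac{63 \left(-41\right)}{4} = \frac{1}{4} \left(-2583\right) = - \frac{2583}{4} \approx -645.75$)
$\frac{G{\left(N,7 \right)}}{y + j{\left(5 \right)}} \left(-67\right) = \frac{5}{2 \left(- \frac{2583}{4} + 2 \cdot 5^{2}\right)} \left(-67\right) = \frac{5}{2 \left(- \frac{2583}{4} + 2 \cdot 25\right)} \left(-67\right) = \frac{5}{2 \left(- \frac{2583}{4} + 50\right)} \left(-67\right) = \frac{5}{2 \left(- \frac{2383}{4}\right)} \left(-67\right) = \frac{5}{2} \left(- \frac{4}{2383}\right) \left(-67\right) = \left(- \frac{10}{2383}\right) \left(-67\right) = \frac{670}{2383}$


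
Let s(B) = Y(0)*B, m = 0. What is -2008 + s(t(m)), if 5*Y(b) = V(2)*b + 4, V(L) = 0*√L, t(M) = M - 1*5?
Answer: -2012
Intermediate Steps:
t(M) = -5 + M (t(M) = M - 5 = -5 + M)
V(L) = 0
Y(b) = ⅘ (Y(b) = (0*b + 4)/5 = (0 + 4)/5 = (⅕)*4 = ⅘)
s(B) = 4*B/5
-2008 + s(t(m)) = -2008 + 4*(-5 + 0)/5 = -2008 + (⅘)*(-5) = -2008 - 4 = -2012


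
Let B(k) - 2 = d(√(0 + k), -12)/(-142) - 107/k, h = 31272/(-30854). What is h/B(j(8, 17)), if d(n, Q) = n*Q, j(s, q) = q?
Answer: 97816955316/411694502167 + 1925010504*√17/411694502167 ≈ 0.25688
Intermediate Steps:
h = -15636/15427 (h = 31272*(-1/30854) = -15636/15427 ≈ -1.0135)
d(n, Q) = Q*n
B(k) = 2 - 107/k + 6*√k/71 (B(k) = 2 + (-12*√(0 + k)/(-142) - 107/k) = 2 + (-12*√k*(-1/142) - 107/k) = 2 + (6*√k/71 - 107/k) = 2 + (-107/k + 6*√k/71) = 2 - 107/k + 6*√k/71)
h/B(j(8, 17)) = -15636/(15427*(2 - 107/17 + 6*√17/71)) = -15636/(15427*(-73/17 + 6*√17/71))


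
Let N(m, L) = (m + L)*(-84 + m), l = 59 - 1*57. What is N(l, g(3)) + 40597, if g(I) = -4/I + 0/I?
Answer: 121627/3 ≈ 40542.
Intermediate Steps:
g(I) = -4/I (g(I) = -4/I + 0 = -4/I)
l = 2 (l = 59 - 57 = 2)
N(m, L) = (-84 + m)*(L + m) (N(m, L) = (L + m)*(-84 + m) = (-84 + m)*(L + m))
N(l, g(3)) + 40597 = (2² - (-336)/3 - 84*2 - 4/3*2) + 40597 = (4 - (-336)/3 - 168 - 4*⅓*2) + 40597 = (4 - 84*(-4/3) - 168 - 4/3*2) + 40597 = (4 + 112 - 168 - 8/3) + 40597 = -164/3 + 40597 = 121627/3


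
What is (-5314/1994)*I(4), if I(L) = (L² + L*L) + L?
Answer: -95652/997 ≈ -95.940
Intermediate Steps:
I(L) = L + 2*L² (I(L) = (L² + L²) + L = 2*L² + L = L + 2*L²)
(-5314/1994)*I(4) = (-5314/1994)*(4*(1 + 2*4)) = (-5314*1/1994)*(4*(1 + 8)) = -10628*9/997 = -2657/997*36 = -95652/997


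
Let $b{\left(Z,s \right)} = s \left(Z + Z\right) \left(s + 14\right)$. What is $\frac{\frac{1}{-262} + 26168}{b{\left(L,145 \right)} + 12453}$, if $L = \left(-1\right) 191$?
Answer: $- \frac{6856015}{2304173934} \approx -0.0029755$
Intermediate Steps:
$L = -191$
$b{\left(Z,s \right)} = 2 Z s \left(14 + s\right)$ ($b{\left(Z,s \right)} = s 2 Z \left(14 + s\right) = 2 Z s \left(14 + s\right)$)
$\frac{\frac{1}{-262} + 26168}{b{\left(L,145 \right)} + 12453} = \frac{\frac{1}{-262} + 26168}{2 \left(-191\right) 145 \left(14 + 145\right) + 12453} = \frac{- \frac{1}{262} + 26168}{2 \left(-191\right) 145 \cdot 159 + 12453} = \frac{6856015}{262 \left(-8807010 + 12453\right)} = \frac{6856015}{262 \left(-8794557\right)} = \frac{6856015}{262} \left(- \frac{1}{8794557}\right) = - \frac{6856015}{2304173934}$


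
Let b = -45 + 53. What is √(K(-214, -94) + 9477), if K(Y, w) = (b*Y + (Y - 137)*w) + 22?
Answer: √40781 ≈ 201.94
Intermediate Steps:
b = 8
K(Y, w) = 22 + 8*Y + w*(-137 + Y) (K(Y, w) = (8*Y + (Y - 137)*w) + 22 = (8*Y + (-137 + Y)*w) + 22 = (8*Y + w*(-137 + Y)) + 22 = 22 + 8*Y + w*(-137 + Y))
√(K(-214, -94) + 9477) = √((22 - 137*(-94) + 8*(-214) - 214*(-94)) + 9477) = √((22 + 12878 - 1712 + 20116) + 9477) = √(31304 + 9477) = √40781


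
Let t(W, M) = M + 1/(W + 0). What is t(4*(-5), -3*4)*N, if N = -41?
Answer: 9881/20 ≈ 494.05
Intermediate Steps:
t(W, M) = M + 1/W
t(4*(-5), -3*4)*N = (-3*4 + 1/(4*(-5)))*(-41) = (-12 + 1/(-20))*(-41) = (-12 - 1/20)*(-41) = -241/20*(-41) = 9881/20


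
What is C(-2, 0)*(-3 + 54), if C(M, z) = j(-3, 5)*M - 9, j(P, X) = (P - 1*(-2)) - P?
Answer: -663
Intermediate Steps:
j(P, X) = 2 (j(P, X) = (P + 2) - P = (2 + P) - P = 2)
C(M, z) = -9 + 2*M (C(M, z) = 2*M - 9 = -9 + 2*M)
C(-2, 0)*(-3 + 54) = (-9 + 2*(-2))*(-3 + 54) = (-9 - 4)*51 = -13*51 = -663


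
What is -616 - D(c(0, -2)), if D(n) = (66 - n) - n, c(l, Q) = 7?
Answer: -668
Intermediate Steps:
D(n) = 66 - 2*n
-616 - D(c(0, -2)) = -616 - (66 - 2*7) = -616 - (66 - 14) = -616 - 1*52 = -616 - 52 = -668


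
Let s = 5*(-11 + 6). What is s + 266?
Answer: 241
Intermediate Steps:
s = -25 (s = 5*(-5) = -25)
s + 266 = -25 + 266 = 241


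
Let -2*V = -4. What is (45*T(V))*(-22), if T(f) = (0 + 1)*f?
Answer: -1980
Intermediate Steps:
V = 2 (V = -½*(-4) = 2)
T(f) = f (T(f) = 1*f = f)
(45*T(V))*(-22) = (45*2)*(-22) = 90*(-22) = -1980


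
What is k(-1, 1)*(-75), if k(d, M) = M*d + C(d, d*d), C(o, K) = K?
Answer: 0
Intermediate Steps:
k(d, M) = d**2 + M*d (k(d, M) = M*d + d*d = M*d + d**2 = d**2 + M*d)
k(-1, 1)*(-75) = -(1 - 1)*(-75) = -1*0*(-75) = 0*(-75) = 0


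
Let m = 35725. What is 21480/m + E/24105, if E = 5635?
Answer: 28763431/34446045 ≈ 0.83503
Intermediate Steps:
21480/m + E/24105 = 21480/35725 + 5635/24105 = 21480*(1/35725) + 5635*(1/24105) = 4296/7145 + 1127/4821 = 28763431/34446045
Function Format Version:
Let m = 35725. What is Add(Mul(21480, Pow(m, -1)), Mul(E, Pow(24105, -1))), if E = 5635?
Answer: Rational(28763431, 34446045) ≈ 0.83503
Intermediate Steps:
Add(Mul(21480, Pow(m, -1)), Mul(E, Pow(24105, -1))) = Add(Mul(21480, Pow(35725, -1)), Mul(5635, Pow(24105, -1))) = Add(Mul(21480, Rational(1, 35725)), Mul(5635, Rational(1, 24105))) = Add(Rational(4296, 7145), Rational(1127, 4821)) = Rational(28763431, 34446045)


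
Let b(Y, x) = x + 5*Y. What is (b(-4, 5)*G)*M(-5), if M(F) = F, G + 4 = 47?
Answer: 3225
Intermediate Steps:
G = 43 (G = -4 + 47 = 43)
(b(-4, 5)*G)*M(-5) = ((5 + 5*(-4))*43)*(-5) = ((5 - 20)*43)*(-5) = -15*43*(-5) = -645*(-5) = 3225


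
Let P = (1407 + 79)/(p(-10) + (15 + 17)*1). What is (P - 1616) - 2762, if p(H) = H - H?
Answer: -69305/16 ≈ -4331.6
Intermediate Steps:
p(H) = 0
P = 743/16 (P = (1407 + 79)/(0 + (15 + 17)*1) = 1486/(0 + 32*1) = 1486/(0 + 32) = 1486/32 = 1486*(1/32) = 743/16 ≈ 46.438)
(P - 1616) - 2762 = (743/16 - 1616) - 2762 = -25113/16 - 2762 = -69305/16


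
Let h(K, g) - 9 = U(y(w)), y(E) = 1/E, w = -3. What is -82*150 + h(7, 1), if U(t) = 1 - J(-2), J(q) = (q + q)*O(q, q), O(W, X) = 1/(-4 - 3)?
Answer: -86034/7 ≈ -12291.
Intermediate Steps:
O(W, X) = -⅐ (O(W, X) = 1/(-7) = -⅐)
J(q) = -2*q/7 (J(q) = (q + q)*(-⅐) = (2*q)*(-⅐) = -2*q/7)
U(t) = 3/7 (U(t) = 1 - (-2)*(-2)/7 = 1 - 1*4/7 = 1 - 4/7 = 3/7)
h(K, g) = 66/7 (h(K, g) = 9 + 3/7 = 66/7)
-82*150 + h(7, 1) = -82*150 + 66/7 = -12300 + 66/7 = -86034/7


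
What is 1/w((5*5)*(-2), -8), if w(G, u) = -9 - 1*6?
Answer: -1/15 ≈ -0.066667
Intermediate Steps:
w(G, u) = -15 (w(G, u) = -9 - 6 = -15)
1/w((5*5)*(-2), -8) = 1/(-15) = -1/15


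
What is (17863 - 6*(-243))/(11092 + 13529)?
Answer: 19321/24621 ≈ 0.78474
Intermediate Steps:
(17863 - 6*(-243))/(11092 + 13529) = (17863 + 1458)/24621 = 19321*(1/24621) = 19321/24621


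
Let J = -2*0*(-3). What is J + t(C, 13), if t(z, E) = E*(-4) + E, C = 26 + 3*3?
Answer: -39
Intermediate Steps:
C = 35 (C = 26 + 9 = 35)
t(z, E) = -3*E (t(z, E) = -4*E + E = -3*E)
J = 0 (J = 0*(-3) = 0)
J + t(C, 13) = 0 - 3*13 = 0 - 39 = -39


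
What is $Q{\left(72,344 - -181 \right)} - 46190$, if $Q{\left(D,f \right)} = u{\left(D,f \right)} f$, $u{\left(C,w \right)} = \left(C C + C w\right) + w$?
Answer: $22796035$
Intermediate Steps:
$u{\left(C,w \right)} = w + C^{2} + C w$ ($u{\left(C,w \right)} = \left(C^{2} + C w\right) + w = w + C^{2} + C w$)
$Q{\left(D,f \right)} = f \left(f + D^{2} + D f\right)$ ($Q{\left(D,f \right)} = \left(f + D^{2} + D f\right) f = f \left(f + D^{2} + D f\right)$)
$Q{\left(72,344 - -181 \right)} - 46190 = \left(344 - -181\right) \left(\left(344 - -181\right) + 72^{2} + 72 \left(344 - -181\right)\right) - 46190 = \left(344 + 181\right) \left(\left(344 + 181\right) + 5184 + 72 \left(344 + 181\right)\right) - 46190 = 525 \left(525 + 5184 + 72 \cdot 525\right) - 46190 = 525 \left(525 + 5184 + 37800\right) - 46190 = 525 \cdot 43509 - 46190 = 22842225 - 46190 = 22796035$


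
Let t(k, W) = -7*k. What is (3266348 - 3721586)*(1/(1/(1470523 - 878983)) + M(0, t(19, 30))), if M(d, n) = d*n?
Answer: -269291486520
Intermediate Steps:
(3266348 - 3721586)*(1/(1/(1470523 - 878983)) + M(0, t(19, 30))) = (3266348 - 3721586)*(1/(1/(1470523 - 878983)) + 0*(-7*19)) = -455238*(1/(1/591540) + 0*(-133)) = -455238*(1/(1/591540) + 0) = -455238*(591540 + 0) = -455238*591540 = -269291486520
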